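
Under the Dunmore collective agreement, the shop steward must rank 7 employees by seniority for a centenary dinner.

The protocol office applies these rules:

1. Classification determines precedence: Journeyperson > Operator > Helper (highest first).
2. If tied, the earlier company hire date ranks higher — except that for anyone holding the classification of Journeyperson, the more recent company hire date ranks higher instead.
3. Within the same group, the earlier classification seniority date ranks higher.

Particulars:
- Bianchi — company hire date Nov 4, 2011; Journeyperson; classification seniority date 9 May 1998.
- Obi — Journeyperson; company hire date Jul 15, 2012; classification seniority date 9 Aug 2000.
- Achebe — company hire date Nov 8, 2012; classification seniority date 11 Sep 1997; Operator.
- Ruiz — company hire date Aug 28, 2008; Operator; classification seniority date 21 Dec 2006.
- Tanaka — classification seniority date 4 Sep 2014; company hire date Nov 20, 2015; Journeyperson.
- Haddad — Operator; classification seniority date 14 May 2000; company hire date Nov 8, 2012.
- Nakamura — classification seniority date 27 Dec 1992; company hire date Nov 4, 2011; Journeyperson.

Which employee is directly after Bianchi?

By classification: Tanaka, Obi, Nakamura and Bianchi (Journeyperson); then Ruiz, Achebe and Haddad (Operator).
Among Tanaka, Obi, Nakamura and Bianchi, by company hire date (later first) (reversed rule for this group): Tanaka (Nov 20, 2015) before Obi (Jul 15, 2012) before Nakamura and Bianchi (Nov 4, 2011).
Among Nakamura and Bianchi, by classification seniority date (earlier first): Nakamura (27 Dec 1992) before Bianchi (9 May 1998).
Among Ruiz, Achebe and Haddad, by company hire date (earlier first): Ruiz (Aug 28, 2008) before Achebe and Haddad (Nov 8, 2012).
Among Achebe and Haddad, by classification seniority date (earlier first): Achebe (11 Sep 1997) before Haddad (14 May 2000).
Order: Tanaka, Obi, Nakamura, Bianchi, Ruiz, Achebe, Haddad.

Ruiz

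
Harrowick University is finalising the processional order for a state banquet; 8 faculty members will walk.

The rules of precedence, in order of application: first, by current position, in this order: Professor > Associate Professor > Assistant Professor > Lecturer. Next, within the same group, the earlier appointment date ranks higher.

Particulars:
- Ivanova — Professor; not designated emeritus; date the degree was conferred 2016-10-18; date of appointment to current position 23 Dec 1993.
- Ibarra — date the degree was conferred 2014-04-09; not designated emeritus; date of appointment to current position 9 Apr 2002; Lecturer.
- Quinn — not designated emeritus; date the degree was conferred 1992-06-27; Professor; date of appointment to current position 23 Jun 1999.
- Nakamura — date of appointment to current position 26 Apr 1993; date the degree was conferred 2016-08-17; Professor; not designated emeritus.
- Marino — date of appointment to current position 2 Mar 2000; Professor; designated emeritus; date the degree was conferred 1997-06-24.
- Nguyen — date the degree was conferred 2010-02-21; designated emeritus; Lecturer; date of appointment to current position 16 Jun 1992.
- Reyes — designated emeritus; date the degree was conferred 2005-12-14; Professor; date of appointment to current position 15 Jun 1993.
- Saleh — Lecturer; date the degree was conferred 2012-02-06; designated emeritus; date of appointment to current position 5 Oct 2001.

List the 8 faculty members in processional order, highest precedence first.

By current position: Nakamura, Reyes, Ivanova, Quinn and Marino (Professor); then Nguyen, Saleh and Ibarra (Lecturer).
Among Nakamura, Reyes, Ivanova, Quinn and Marino, by date of appointment to current position (earlier first): Nakamura (26 Apr 1993) before Reyes (15 Jun 1993) before Ivanova (23 Dec 1993) before Quinn (23 Jun 1999) before Marino (2 Mar 2000).
Among Nguyen, Saleh and Ibarra, by date of appointment to current position (earlier first): Nguyen (16 Jun 1992) before Saleh (5 Oct 2001) before Ibarra (9 Apr 2002).
Full order: Nakamura, Reyes, Ivanova, Quinn, Marino, Nguyen, Saleh, Ibarra.

Nakamura, Reyes, Ivanova, Quinn, Marino, Nguyen, Saleh, Ibarra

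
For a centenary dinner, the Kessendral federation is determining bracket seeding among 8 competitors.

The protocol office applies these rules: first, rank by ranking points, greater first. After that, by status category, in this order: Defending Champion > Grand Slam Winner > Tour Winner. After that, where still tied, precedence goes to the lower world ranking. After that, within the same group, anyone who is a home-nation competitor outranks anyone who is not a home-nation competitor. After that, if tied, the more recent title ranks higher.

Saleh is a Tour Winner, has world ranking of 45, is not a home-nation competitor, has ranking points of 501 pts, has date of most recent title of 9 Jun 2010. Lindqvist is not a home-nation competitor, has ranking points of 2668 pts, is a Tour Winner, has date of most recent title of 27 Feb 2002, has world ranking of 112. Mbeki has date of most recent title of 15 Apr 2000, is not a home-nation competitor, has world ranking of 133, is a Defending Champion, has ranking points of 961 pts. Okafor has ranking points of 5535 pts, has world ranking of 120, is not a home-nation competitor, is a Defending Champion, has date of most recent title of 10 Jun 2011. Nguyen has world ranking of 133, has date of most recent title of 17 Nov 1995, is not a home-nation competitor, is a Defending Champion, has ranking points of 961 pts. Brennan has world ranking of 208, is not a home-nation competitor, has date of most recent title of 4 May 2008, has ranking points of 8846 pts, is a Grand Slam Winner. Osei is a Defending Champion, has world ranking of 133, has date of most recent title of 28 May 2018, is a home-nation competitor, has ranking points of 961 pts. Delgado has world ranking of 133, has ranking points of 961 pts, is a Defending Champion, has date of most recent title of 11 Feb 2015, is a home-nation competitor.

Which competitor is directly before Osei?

By ranking points (higher first): Brennan (8846 pts); then Okafor (5535 pts); then Lindqvist (2668 pts); then Osei, Delgado, Mbeki and Nguyen (each 961 pts); then Saleh (501 pts).
Osei, Delgado, Mbeki and Nguyen are each Defending Champion, so the next rule applies.
Osei, Delgado, Mbeki and Nguyen all have world ranking 133, so the next rule applies.
Among Osei, Delgado, Mbeki and Nguyen, a home-nation competitor before not a home-nation competitor: Osei and Delgado (a home-nation competitor) before Mbeki and Nguyen (not a home-nation competitor).
Among Osei and Delgado, by date of most recent title (later first): Osei (28 May 2018) before Delgado (11 Feb 2015).
Among Mbeki and Nguyen, by date of most recent title (later first): Mbeki (15 Apr 2000) before Nguyen (17 Nov 1995).
Order: Brennan, Okafor, Lindqvist, Osei, Delgado, Mbeki, Nguyen, Saleh.

Lindqvist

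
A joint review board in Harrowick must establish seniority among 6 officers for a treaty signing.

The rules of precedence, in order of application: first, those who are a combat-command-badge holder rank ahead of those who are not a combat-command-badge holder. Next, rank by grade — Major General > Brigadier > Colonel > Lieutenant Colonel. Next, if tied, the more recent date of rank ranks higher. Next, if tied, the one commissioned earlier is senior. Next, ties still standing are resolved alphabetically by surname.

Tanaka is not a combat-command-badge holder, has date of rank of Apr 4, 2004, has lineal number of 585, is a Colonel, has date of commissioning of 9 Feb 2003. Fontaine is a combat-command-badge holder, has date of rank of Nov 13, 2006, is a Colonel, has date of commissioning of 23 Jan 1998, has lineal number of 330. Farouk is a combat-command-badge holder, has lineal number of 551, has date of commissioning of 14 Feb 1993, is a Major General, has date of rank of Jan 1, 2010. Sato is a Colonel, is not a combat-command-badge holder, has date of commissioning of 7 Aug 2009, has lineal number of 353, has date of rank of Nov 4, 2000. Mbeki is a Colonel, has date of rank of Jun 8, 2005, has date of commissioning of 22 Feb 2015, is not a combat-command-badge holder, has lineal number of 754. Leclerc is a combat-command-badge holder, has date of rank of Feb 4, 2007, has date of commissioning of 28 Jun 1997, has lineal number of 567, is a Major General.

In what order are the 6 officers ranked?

Farouk, Leclerc, Fontaine, Mbeki, Tanaka, Sato

By the first rule: Farouk, Leclerc and Fontaine (each a combat-command-badge holder); then Mbeki, Tanaka and Sato (each not a combat-command-badge holder).
Among Farouk, Leclerc and Fontaine, by grade: Farouk and Leclerc (Major General) before Fontaine (Colonel).
Among Farouk and Leclerc, by date of rank (later first): Farouk (Jan 1, 2010) before Leclerc (Feb 4, 2007).
Mbeki, Tanaka and Sato are each Colonel, so the next rule applies.
Among Mbeki, Tanaka and Sato, by date of rank (later first): Mbeki (Jun 8, 2005) before Tanaka (Apr 4, 2004) before Sato (Nov 4, 2000).
Full order: Farouk, Leclerc, Fontaine, Mbeki, Tanaka, Sato.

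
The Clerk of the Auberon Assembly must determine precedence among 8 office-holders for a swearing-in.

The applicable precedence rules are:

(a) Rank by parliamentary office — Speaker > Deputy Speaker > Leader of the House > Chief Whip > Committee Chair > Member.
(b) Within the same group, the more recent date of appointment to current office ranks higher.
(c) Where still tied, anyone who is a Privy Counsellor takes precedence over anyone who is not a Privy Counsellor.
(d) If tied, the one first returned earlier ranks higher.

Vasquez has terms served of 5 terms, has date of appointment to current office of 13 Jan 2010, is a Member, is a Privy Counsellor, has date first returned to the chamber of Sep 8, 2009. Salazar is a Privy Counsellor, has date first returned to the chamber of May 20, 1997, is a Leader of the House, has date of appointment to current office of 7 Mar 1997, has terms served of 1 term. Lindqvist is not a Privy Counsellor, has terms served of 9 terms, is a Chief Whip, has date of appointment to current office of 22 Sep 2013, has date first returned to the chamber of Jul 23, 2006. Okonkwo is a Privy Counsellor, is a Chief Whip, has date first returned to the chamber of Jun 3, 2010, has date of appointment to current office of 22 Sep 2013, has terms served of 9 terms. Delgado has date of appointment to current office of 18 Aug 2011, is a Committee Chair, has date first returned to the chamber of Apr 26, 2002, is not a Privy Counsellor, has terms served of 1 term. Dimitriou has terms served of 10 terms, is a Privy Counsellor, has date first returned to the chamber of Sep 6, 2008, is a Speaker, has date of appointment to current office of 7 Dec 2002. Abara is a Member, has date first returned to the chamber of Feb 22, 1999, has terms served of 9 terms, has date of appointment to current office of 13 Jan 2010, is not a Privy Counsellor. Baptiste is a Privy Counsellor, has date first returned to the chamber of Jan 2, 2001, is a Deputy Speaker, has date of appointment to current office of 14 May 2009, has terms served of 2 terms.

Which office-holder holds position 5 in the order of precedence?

Lindqvist

By parliamentary office: Dimitriou (Speaker); then Baptiste (Deputy Speaker); then Salazar (Leader of the House); then Okonkwo and Lindqvist (Chief Whip); then Delgado (Committee Chair); then Vasquez and Abara (Member).
Okonkwo and Lindqvist both have date of appointment to current office 22 Sep 2013, so the next rule applies.
Among Okonkwo and Lindqvist, a Privy Counsellor before not a Privy Counsellor: Okonkwo (a Privy Counsellor) before Lindqvist (not a Privy Counsellor).
Vasquez and Abara both have date of appointment to current office 13 Jan 2010, so the next rule applies.
Among Vasquez and Abara, a Privy Counsellor before not a Privy Counsellor: Vasquez (a Privy Counsellor) before Abara (not a Privy Counsellor).
Order: Dimitriou, Baptiste, Salazar, Okonkwo, Lindqvist, Delgado, Vasquez, Abara.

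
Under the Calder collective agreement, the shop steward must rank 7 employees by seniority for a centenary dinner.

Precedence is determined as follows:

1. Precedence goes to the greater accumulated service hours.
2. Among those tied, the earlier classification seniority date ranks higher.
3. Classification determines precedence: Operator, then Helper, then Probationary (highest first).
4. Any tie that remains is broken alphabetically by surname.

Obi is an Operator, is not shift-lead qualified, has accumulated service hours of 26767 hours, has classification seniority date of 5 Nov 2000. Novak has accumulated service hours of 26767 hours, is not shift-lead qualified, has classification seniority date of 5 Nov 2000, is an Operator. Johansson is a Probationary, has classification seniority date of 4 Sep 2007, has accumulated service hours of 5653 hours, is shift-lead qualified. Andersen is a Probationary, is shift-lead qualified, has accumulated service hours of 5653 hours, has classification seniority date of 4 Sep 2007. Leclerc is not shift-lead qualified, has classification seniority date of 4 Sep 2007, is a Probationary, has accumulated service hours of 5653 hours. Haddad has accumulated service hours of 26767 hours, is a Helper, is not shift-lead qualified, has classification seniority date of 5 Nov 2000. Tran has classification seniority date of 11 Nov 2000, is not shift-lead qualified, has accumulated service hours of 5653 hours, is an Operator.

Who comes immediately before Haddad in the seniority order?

By accumulated service hours (higher first): Novak, Obi and Haddad (each 26767 hours); then Tran, Andersen, Johansson and Leclerc (each 5653 hours).
Novak, Obi and Haddad all have classification seniority date 5 Nov 2000, so the next rule applies.
Among Novak, Obi and Haddad, by classification: Novak and Obi (Operator) before Haddad (Helper).
Among Novak and Obi, alphabetically by surname: Novak before Obi.
Among Tran, Andersen, Johansson and Leclerc, by classification seniority date (earlier first): Tran (11 Nov 2000) before Andersen, Johansson and Leclerc (4 Sep 2007).
Andersen, Johansson and Leclerc are each Probationary, so the next rule applies.
Among Andersen, Johansson and Leclerc, alphabetically by surname: Andersen before Johansson before Leclerc.
Order: Novak, Obi, Haddad, Tran, Andersen, Johansson, Leclerc.

Obi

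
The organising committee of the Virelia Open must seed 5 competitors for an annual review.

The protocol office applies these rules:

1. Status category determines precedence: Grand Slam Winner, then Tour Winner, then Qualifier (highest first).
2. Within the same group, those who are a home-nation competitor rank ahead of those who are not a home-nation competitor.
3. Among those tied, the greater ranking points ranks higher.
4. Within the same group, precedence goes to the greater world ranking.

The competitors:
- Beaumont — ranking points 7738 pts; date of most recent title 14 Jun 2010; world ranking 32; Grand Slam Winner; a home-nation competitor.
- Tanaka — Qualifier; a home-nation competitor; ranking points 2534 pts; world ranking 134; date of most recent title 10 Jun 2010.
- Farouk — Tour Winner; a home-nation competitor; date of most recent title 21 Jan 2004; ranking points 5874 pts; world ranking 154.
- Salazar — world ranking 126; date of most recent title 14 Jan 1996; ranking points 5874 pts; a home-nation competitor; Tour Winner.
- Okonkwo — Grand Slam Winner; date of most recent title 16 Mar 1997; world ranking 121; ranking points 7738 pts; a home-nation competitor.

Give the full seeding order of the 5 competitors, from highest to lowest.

Okonkwo, Beaumont, Farouk, Salazar, Tanaka

By status category: Okonkwo and Beaumont (Grand Slam Winner); then Farouk and Salazar (Tour Winner); then Tanaka (Qualifier).
Okonkwo and Beaumont are each a home-nation competitor, so the next rule applies.
Okonkwo and Beaumont both have ranking points 7738 pts, so the next rule applies.
Among Okonkwo and Beaumont, by world ranking (higher first): Okonkwo (121) before Beaumont (32).
Farouk and Salazar are each a home-nation competitor, so the next rule applies.
Farouk and Salazar both have ranking points 5874 pts, so the next rule applies.
Among Farouk and Salazar, by world ranking (higher first): Farouk (154) before Salazar (126).
Full order: Okonkwo, Beaumont, Farouk, Salazar, Tanaka.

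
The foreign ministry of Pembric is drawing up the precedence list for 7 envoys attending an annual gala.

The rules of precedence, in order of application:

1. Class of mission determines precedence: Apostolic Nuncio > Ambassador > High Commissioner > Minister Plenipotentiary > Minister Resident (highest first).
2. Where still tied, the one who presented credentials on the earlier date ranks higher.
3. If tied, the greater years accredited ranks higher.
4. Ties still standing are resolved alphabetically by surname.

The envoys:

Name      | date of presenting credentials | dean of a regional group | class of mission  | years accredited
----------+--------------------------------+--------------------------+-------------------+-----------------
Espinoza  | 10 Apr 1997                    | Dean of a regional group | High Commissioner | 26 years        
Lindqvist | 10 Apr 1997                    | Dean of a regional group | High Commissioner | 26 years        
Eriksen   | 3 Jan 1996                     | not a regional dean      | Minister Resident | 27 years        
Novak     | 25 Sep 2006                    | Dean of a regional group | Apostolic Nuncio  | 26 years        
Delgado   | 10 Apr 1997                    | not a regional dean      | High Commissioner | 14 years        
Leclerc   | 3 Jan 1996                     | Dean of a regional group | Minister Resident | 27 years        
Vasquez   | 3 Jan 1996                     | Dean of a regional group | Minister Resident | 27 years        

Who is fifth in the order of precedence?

Eriksen

By class of mission: Novak (Apostolic Nuncio); then Espinoza, Lindqvist and Delgado (High Commissioner); then Eriksen, Leclerc and Vasquez (Minister Resident).
Espinoza, Lindqvist and Delgado all have date of presenting credentials 10 Apr 1997, so the next rule applies.
Among Espinoza, Lindqvist and Delgado, by years accredited (higher first): Espinoza and Lindqvist (26 years) before Delgado (14 years).
Among Espinoza and Lindqvist, alphabetically by surname: Espinoza before Lindqvist.
Eriksen, Leclerc and Vasquez all have date of presenting credentials 3 Jan 1996, so the next rule applies.
Eriksen, Leclerc and Vasquez all have years accredited 27 years, so the next rule applies.
Among Eriksen, Leclerc and Vasquez, alphabetically by surname: Eriksen before Leclerc before Vasquez.
Order: Novak, Espinoza, Lindqvist, Delgado, Eriksen, Leclerc, Vasquez.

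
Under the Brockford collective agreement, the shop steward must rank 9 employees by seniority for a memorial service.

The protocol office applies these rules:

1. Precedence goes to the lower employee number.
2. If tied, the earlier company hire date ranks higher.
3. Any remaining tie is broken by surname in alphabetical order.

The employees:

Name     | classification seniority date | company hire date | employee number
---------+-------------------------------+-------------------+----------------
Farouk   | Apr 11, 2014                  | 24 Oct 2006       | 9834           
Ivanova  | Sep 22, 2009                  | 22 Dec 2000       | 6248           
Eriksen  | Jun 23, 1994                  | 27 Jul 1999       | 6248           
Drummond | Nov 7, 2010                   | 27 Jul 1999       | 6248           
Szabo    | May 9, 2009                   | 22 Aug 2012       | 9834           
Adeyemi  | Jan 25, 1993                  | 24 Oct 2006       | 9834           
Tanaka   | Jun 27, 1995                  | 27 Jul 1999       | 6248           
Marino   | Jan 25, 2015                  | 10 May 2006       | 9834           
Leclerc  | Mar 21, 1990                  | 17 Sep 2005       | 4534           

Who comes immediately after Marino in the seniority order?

Adeyemi

By employee number (lower first): Leclerc (4534); then Drummond, Eriksen, Tanaka and Ivanova (each 6248); then Marino, Adeyemi, Farouk and Szabo (each 9834).
Among Drummond, Eriksen, Tanaka and Ivanova, by company hire date (earlier first): Drummond, Eriksen and Tanaka (27 Jul 1999) before Ivanova (22 Dec 2000).
Among Drummond, Eriksen and Tanaka, alphabetically by surname: Drummond before Eriksen before Tanaka.
Among Marino, Adeyemi, Farouk and Szabo, by company hire date (earlier first): Marino (10 May 2006) before Adeyemi and Farouk (24 Oct 2006) before Szabo (22 Aug 2012).
Among Adeyemi and Farouk, alphabetically by surname: Adeyemi before Farouk.
Order: Leclerc, Drummond, Eriksen, Tanaka, Ivanova, Marino, Adeyemi, Farouk, Szabo.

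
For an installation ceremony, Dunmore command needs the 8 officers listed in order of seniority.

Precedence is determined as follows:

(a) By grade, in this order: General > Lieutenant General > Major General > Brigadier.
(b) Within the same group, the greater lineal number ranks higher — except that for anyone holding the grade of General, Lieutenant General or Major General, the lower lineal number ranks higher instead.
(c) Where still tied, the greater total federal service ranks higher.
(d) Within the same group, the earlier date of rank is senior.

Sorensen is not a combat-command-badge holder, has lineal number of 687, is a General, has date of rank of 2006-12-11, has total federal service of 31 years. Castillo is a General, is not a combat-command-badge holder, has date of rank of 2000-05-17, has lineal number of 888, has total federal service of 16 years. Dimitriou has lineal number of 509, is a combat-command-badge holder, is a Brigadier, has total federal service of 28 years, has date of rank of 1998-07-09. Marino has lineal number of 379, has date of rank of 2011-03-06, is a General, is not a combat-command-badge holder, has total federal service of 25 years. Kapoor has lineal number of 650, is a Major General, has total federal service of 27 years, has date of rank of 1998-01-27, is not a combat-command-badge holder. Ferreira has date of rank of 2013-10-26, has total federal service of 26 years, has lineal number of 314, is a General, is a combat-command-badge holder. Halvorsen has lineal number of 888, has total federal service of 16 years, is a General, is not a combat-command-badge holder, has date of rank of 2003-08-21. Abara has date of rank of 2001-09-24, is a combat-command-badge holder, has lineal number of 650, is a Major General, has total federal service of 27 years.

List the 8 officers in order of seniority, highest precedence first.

Ferreira, Marino, Sorensen, Castillo, Halvorsen, Kapoor, Abara, Dimitriou

By grade: Ferreira, Marino, Sorensen, Castillo and Halvorsen (General); then Kapoor and Abara (Major General); then Dimitriou (Brigadier).
Among Ferreira, Marino, Sorensen, Castillo and Halvorsen, by lineal number (lower first) (reversed rule for this group): Ferreira (314) before Marino (379) before Sorensen (687) before Castillo and Halvorsen (888).
Castillo and Halvorsen both have total federal service 16 years, so the next rule applies.
Among Castillo and Halvorsen, by date of rank (earlier first): Castillo (2000-05-17) before Halvorsen (2003-08-21).
Kapoor and Abara both have lineal number 650, so the next rule applies.
Kapoor and Abara both have total federal service 27 years, so the next rule applies.
Among Kapoor and Abara, by date of rank (earlier first): Kapoor (1998-01-27) before Abara (2001-09-24).
Full order: Ferreira, Marino, Sorensen, Castillo, Halvorsen, Kapoor, Abara, Dimitriou.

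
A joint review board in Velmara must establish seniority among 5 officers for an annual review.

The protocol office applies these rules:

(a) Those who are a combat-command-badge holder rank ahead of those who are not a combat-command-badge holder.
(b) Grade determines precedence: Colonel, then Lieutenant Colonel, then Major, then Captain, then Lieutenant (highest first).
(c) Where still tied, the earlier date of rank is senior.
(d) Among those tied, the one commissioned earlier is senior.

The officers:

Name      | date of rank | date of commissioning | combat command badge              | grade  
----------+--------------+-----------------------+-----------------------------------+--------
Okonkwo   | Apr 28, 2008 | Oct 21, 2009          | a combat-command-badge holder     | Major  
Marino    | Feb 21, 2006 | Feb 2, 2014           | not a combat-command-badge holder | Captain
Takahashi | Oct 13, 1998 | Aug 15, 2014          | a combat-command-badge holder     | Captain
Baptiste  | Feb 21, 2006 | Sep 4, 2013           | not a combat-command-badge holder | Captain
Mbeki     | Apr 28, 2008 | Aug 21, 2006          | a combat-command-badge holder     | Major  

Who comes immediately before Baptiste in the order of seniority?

Takahashi

By the first rule: Mbeki, Okonkwo and Takahashi (each a combat-command-badge holder); then Baptiste and Marino (both not a combat-command-badge holder).
Among Mbeki, Okonkwo and Takahashi, by grade: Mbeki and Okonkwo (Major) before Takahashi (Captain).
Mbeki and Okonkwo both have date of rank Apr 28, 2008, so the next rule applies.
Among Mbeki and Okonkwo, by date of commissioning (earlier first): Mbeki (Aug 21, 2006) before Okonkwo (Oct 21, 2009).
Baptiste and Marino are each Captain, so the next rule applies.
Baptiste and Marino both have date of rank Feb 21, 2006, so the next rule applies.
Among Baptiste and Marino, by date of commissioning (earlier first): Baptiste (Sep 4, 2013) before Marino (Feb 2, 2014).
Order: Mbeki, Okonkwo, Takahashi, Baptiste, Marino.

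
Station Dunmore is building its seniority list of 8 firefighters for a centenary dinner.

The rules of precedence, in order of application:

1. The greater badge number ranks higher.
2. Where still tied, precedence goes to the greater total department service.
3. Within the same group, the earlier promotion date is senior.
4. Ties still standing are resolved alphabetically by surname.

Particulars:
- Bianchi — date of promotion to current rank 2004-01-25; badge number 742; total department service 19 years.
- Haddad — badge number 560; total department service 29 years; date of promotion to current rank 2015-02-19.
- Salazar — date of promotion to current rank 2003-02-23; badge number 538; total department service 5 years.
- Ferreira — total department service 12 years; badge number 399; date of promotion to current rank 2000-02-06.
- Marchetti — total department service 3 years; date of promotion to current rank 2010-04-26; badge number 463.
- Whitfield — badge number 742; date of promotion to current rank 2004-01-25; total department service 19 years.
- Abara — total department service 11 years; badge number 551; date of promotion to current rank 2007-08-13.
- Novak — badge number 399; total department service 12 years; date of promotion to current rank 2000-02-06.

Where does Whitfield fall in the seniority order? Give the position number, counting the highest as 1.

By badge number (higher first): Bianchi and Whitfield (both 742); then Haddad (560); then Abara (551); then Salazar (538); then Marchetti (463); then Ferreira and Novak (both 399).
Bianchi and Whitfield both have total department service 19 years, so the next rule applies.
Bianchi and Whitfield both have date of promotion to current rank 2004-01-25, so the next rule applies.
Among Bianchi and Whitfield, alphabetically by surname: Bianchi before Whitfield.
Ferreira and Novak both have total department service 12 years, so the next rule applies.
Ferreira and Novak both have date of promotion to current rank 2000-02-06, so the next rule applies.
Among Ferreira and Novak, alphabetically by surname: Ferreira before Novak.
Order: Bianchi, Whitfield, Haddad, Abara, Salazar, Marchetti, Ferreira, Novak. So position 2.

2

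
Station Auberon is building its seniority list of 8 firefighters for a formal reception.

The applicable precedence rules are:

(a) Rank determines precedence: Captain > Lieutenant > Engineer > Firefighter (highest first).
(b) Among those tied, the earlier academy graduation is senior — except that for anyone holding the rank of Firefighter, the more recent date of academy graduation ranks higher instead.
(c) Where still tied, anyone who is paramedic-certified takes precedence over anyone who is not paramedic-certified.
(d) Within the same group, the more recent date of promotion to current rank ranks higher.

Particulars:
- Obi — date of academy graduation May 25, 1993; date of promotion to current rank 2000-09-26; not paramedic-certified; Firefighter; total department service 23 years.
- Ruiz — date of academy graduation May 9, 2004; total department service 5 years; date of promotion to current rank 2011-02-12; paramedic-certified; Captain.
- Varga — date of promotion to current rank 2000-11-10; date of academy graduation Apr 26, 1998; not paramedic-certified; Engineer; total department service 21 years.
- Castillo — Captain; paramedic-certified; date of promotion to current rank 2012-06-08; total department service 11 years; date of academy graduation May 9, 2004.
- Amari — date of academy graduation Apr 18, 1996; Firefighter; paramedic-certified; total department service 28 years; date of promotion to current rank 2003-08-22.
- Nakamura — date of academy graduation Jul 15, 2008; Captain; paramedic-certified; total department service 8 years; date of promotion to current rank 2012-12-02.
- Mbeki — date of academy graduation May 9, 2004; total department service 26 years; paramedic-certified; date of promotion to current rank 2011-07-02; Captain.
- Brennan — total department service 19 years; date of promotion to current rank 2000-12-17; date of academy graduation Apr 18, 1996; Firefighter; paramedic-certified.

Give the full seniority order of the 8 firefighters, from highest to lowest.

Castillo, Mbeki, Ruiz, Nakamura, Varga, Amari, Brennan, Obi

By rank: Castillo, Mbeki, Ruiz and Nakamura (Captain); then Varga (Engineer); then Amari, Brennan and Obi (Firefighter).
Among Castillo, Mbeki, Ruiz and Nakamura, by date of academy graduation (earlier first): Castillo, Mbeki and Ruiz (May 9, 2004) before Nakamura (Jul 15, 2008).
Castillo, Mbeki and Ruiz are each paramedic-certified, so the next rule applies.
Among Castillo, Mbeki and Ruiz, by date of promotion to current rank (later first): Castillo (2012-06-08) before Mbeki (2011-07-02) before Ruiz (2011-02-12).
Among Amari, Brennan and Obi, by date of academy graduation (later first) (reversed rule for this group): Amari and Brennan (Apr 18, 1996) before Obi (May 25, 1993).
Amari and Brennan are each paramedic-certified, so the next rule applies.
Among Amari and Brennan, by date of promotion to current rank (later first): Amari (2003-08-22) before Brennan (2000-12-17).
Full order: Castillo, Mbeki, Ruiz, Nakamura, Varga, Amari, Brennan, Obi.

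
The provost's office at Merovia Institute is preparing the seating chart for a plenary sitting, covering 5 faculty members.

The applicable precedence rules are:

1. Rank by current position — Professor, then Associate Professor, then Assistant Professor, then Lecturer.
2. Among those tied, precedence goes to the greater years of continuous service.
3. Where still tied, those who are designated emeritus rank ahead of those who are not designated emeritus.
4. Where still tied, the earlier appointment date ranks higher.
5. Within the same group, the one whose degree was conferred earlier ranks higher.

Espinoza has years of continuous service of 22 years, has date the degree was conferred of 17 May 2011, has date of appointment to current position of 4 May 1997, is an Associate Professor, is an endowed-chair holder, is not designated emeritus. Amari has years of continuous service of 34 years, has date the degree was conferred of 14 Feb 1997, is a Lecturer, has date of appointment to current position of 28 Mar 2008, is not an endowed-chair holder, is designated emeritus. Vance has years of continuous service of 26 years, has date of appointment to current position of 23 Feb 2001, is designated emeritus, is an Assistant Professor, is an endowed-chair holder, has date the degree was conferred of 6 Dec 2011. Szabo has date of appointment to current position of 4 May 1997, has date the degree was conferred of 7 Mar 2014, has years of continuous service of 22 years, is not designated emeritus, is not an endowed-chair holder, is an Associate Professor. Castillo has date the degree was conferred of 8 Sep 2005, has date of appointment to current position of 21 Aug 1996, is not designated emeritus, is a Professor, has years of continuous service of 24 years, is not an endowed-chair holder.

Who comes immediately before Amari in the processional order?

By current position: Castillo (Professor); then Espinoza and Szabo (Associate Professor); then Vance (Assistant Professor); then Amari (Lecturer).
Espinoza and Szabo both have years of continuous service 22 years, so the next rule applies.
Espinoza and Szabo are each not designated emeritus, so the next rule applies.
Espinoza and Szabo both have date of appointment to current position 4 May 1997, so the next rule applies.
Among Espinoza and Szabo, by date the degree was conferred (earlier first): Espinoza (17 May 2011) before Szabo (7 Mar 2014).
Order: Castillo, Espinoza, Szabo, Vance, Amari.

Vance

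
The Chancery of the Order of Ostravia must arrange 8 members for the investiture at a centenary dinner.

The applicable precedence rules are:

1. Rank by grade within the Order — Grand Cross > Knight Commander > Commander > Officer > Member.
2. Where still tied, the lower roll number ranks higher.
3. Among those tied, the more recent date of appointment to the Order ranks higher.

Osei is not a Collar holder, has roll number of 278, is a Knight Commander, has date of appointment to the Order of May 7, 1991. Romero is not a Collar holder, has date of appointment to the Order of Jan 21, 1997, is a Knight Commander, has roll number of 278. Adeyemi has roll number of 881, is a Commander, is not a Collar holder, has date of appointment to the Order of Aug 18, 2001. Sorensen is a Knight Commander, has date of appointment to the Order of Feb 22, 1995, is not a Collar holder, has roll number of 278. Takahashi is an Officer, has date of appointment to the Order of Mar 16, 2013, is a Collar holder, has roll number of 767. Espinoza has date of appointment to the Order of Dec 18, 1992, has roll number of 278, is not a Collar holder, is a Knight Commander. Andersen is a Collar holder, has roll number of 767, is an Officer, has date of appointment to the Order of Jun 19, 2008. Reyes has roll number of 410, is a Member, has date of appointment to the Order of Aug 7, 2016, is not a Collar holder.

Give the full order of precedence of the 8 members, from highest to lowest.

By grade within the Order: Romero, Sorensen, Espinoza and Osei (Knight Commander); then Adeyemi (Commander); then Takahashi and Andersen (Officer); then Reyes (Member).
Romero, Sorensen, Espinoza and Osei all have roll number 278, so the next rule applies.
Among Romero, Sorensen, Espinoza and Osei, by date of appointment to the Order (later first): Romero (Jan 21, 1997) before Sorensen (Feb 22, 1995) before Espinoza (Dec 18, 1992) before Osei (May 7, 1991).
Takahashi and Andersen both have roll number 767, so the next rule applies.
Among Takahashi and Andersen, by date of appointment to the Order (later first): Takahashi (Mar 16, 2013) before Andersen (Jun 19, 2008).
Full order: Romero, Sorensen, Espinoza, Osei, Adeyemi, Takahashi, Andersen, Reyes.

Romero, Sorensen, Espinoza, Osei, Adeyemi, Takahashi, Andersen, Reyes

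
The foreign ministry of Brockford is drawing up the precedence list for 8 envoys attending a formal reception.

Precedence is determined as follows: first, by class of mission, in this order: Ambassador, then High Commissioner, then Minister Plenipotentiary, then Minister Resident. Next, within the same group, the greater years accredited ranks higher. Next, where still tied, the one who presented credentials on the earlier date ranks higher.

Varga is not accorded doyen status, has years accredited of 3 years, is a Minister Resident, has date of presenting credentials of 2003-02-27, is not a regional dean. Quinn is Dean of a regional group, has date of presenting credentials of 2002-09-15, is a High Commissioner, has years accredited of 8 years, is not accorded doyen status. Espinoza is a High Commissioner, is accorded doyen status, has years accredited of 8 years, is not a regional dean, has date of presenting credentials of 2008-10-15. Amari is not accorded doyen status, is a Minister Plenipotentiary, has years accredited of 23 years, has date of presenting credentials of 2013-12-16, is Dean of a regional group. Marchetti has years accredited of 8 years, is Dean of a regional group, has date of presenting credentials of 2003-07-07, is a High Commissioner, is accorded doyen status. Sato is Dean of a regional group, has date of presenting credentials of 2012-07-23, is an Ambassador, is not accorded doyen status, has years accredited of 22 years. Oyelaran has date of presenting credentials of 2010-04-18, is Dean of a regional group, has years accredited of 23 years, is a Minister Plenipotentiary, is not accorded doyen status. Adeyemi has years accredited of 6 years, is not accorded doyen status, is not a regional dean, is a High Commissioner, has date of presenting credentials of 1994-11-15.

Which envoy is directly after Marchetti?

By class of mission: Sato (Ambassador); then Quinn, Marchetti, Espinoza and Adeyemi (High Commissioner); then Oyelaran and Amari (Minister Plenipotentiary); then Varga (Minister Resident).
Among Quinn, Marchetti, Espinoza and Adeyemi, by years accredited (higher first): Quinn, Marchetti and Espinoza (8 years) before Adeyemi (6 years).
Among Quinn, Marchetti and Espinoza, by date of presenting credentials (earlier first): Quinn (2002-09-15) before Marchetti (2003-07-07) before Espinoza (2008-10-15).
Oyelaran and Amari both have years accredited 23 years, so the next rule applies.
Among Oyelaran and Amari, by date of presenting credentials (earlier first): Oyelaran (2010-04-18) before Amari (2013-12-16).
Order: Sato, Quinn, Marchetti, Espinoza, Adeyemi, Oyelaran, Amari, Varga.

Espinoza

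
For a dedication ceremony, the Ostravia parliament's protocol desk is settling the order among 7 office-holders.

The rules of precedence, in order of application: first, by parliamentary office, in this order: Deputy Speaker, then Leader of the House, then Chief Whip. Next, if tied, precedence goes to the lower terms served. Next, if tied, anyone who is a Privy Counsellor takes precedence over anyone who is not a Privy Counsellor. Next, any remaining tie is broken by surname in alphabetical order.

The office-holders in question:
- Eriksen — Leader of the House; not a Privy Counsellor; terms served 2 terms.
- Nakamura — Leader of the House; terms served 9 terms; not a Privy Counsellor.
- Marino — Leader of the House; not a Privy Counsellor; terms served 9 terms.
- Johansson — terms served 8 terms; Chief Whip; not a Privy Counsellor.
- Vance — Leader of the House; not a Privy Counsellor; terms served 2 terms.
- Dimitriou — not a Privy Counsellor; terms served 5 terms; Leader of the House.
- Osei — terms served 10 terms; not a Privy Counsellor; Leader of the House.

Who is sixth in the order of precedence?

Osei

By parliamentary office: Eriksen, Vance, Dimitriou, Marino, Nakamura and Osei (Leader of the House); then Johansson (Chief Whip).
Among Eriksen, Vance, Dimitriou, Marino, Nakamura and Osei, by terms served (lower first): Eriksen and Vance (2 terms) before Dimitriou (5 terms) before Marino and Nakamura (9 terms) before Osei (10 terms).
Eriksen and Vance are each not a Privy Counsellor, so the next rule applies.
Among Eriksen and Vance, alphabetically by surname: Eriksen before Vance.
Marino and Nakamura are each not a Privy Counsellor, so the next rule applies.
Among Marino and Nakamura, alphabetically by surname: Marino before Nakamura.
Order: Eriksen, Vance, Dimitriou, Marino, Nakamura, Osei, Johansson.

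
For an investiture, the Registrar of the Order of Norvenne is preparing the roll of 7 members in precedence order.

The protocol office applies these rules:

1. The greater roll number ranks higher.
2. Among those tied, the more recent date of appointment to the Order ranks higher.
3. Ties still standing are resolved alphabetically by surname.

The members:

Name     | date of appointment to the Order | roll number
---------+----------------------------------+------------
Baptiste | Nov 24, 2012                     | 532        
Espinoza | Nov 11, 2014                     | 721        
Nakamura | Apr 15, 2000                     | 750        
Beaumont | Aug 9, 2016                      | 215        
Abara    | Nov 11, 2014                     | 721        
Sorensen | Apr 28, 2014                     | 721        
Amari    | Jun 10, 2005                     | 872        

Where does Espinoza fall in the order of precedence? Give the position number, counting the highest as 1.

By roll number (higher first): Amari (872); then Nakamura (750); then Abara, Espinoza and Sorensen (each 721); then Baptiste (532); then Beaumont (215).
Among Abara, Espinoza and Sorensen, by date of appointment to the Order (later first): Abara and Espinoza (Nov 11, 2014) before Sorensen (Apr 28, 2014).
Among Abara and Espinoza, alphabetically by surname: Abara before Espinoza.
Order: Amari, Nakamura, Abara, Espinoza, Sorensen, Baptiste, Beaumont. So position 4.

4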